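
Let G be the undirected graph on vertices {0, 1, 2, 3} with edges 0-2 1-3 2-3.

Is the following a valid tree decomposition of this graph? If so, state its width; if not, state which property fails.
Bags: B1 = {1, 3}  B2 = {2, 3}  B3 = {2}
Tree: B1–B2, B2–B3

A tree decomposition must satisfy three properties: every vertex lies in some bag; for every edge, both endpoints lie together in some bag; and for every vertex, the bags containing it form a connected subtree. Here vertex 0 appears in no bag, so the decomposition is invalid.

No — vertex 0 appears in no bag.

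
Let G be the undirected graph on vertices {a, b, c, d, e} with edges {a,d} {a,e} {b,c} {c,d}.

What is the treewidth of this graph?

1

A width-1 tree decomposition is:
Bags: B1 = {c, d}  B2 = {b, c}  B3 = {a, d}  B4 = {a, e}
Tree: B1–B2, B1–B3, B3–B4
Each bag holds 2 vertices, so the decomposition has width 1, which upper-bounds the treewidth. Since G has at least one edge (e.g. c–d), it is not an edgeless graph, so tw(G) ≥ 1. Therefore the treewidth is 1.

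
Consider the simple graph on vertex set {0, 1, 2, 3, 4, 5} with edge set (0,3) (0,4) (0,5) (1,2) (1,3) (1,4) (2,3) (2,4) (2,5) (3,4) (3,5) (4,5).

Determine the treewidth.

3

A width-3 tree decomposition is:
Bags: B1 = {2, 3, 4, 5}  B2 = {1, 2, 3, 4}  B3 = {0, 3, 4, 5}
Tree: B1–B2, B1–B3
The largest bag has 4 vertices, giving width 3; this decomposition certifies tw(G) ≤ 3. On the other hand G contains the 4-clique {0, 3, 4, 5}. A clique must lie in a single bag of any decomposition, so no decomposition can have width below 3. The upper and lower bounds meet at 3, so that is the treewidth.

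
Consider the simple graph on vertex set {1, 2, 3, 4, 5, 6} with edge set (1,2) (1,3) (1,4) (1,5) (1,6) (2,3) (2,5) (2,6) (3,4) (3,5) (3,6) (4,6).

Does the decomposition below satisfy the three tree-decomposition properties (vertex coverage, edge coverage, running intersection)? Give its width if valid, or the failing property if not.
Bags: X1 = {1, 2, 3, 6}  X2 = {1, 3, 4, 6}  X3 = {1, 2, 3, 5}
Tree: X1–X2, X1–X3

Checking the three conditions: (i) the bags cover all of {1, 2, 3, 4, 5, 6}; (ii) for each edge, some bag contains both endpoints; (iii) the bags containing any fixed vertex form a subtree. All hold, so the decomposition is valid with width 4 − 1 = 3.

Yes; width 3.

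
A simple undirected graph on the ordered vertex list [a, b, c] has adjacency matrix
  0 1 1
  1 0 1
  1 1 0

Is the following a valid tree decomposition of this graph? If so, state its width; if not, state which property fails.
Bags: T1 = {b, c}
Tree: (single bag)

A tree decomposition must satisfy three properties: every vertex lies in some bag; for every edge, both endpoints lie together in some bag; and for every vertex, the bags containing it form a connected subtree. Here vertex a appears in no bag, so the decomposition is invalid.

No — vertex a appears in no bag.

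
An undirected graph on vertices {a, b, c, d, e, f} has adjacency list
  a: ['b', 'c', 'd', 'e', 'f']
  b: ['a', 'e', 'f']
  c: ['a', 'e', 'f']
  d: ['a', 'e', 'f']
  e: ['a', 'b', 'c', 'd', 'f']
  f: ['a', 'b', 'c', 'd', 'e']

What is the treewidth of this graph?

A width-3 tree decomposition is:
Bags: B1 = {a, b, e, f}  B2 = {a, d, e, f}  B3 = {a, c, e, f}
Tree: B1–B2, B2–B3
The largest bag has 4 vertices, giving width 3; this decomposition certifies tw(G) ≤ 3. Conversely, {a, d, e, f} is a clique of size 4, and the vertices of any clique must share a bag in every tree decomposition; so some bag has ≥ 4 vertices and tw(G) ≥ 3. Therefore the treewidth is 3.

3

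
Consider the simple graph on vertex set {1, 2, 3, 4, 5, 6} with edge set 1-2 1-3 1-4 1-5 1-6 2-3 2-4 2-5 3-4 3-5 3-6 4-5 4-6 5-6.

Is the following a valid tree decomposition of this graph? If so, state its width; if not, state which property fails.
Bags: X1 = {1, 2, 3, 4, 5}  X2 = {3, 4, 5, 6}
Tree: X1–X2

No — edge (1,6) lies in no bag.

A tree decomposition must satisfy three properties: every vertex lies in some bag; for every edge, both endpoints lie together in some bag; and for every vertex, the bags containing it form a connected subtree. Here edge (1,6) lies in no bag, so the decomposition is invalid.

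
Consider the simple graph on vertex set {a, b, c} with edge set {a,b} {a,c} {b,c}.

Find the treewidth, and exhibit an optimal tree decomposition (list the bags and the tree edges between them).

Treewidth 2.
One optimal decomposition is:
Bags: B1 = {a, b, c}
Tree: (single bag)

With just one bag of size 3, the width is 3 − 1 = 2, so tw(G) ≤ 2. For the lower bound, the 3 vertices {a, b, c} are pairwise adjacent, and any tree decomposition puts a clique entirely inside one bag — forcing width ≥ 2. The upper and lower bounds meet at 2, so that is the treewidth.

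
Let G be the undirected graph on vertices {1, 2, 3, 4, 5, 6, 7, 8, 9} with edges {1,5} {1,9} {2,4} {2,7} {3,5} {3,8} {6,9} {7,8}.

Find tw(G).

A width-1 tree decomposition is:
Bags: B1 = {2, 4}  B2 = {2, 7}  B3 = {7, 8}  B4 = {3, 8}  B5 = {3, 5}  B6 = {1, 5}  B7 = {1, 9}  B8 = {6, 9}
Tree: B1–B2, B2–B3, B3–B4, B4–B5, B5–B6, B6–B7, B7–B8
Every bag has size at most 2, so the width is 2 − 1 = 1 and tw(G) ≤ 1. Since G has at least one edge (e.g. 4–2), it is not an edgeless graph, so tw(G) ≥ 1. Combining the bounds, tw(G) = 1.

1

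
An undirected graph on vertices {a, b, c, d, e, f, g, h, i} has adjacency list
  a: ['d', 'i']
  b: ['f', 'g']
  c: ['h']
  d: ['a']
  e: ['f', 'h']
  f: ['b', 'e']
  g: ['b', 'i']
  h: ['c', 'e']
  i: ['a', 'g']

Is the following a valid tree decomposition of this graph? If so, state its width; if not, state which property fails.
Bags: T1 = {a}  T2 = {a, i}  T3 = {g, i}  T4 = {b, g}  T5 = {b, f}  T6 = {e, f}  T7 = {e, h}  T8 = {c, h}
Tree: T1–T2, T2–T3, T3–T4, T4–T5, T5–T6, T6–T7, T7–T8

A tree decomposition must satisfy three properties: every vertex lies in some bag; for every edge, both endpoints lie together in some bag; and for every vertex, the bags containing it form a connected subtree. Here vertex d appears in no bag, so the decomposition is invalid.

No — vertex d appears in no bag.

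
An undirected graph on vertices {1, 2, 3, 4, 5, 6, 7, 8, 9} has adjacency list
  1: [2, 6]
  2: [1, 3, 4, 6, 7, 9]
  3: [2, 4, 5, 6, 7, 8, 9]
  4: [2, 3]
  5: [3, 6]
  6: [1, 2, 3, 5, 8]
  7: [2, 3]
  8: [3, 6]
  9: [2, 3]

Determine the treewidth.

A width-2 tree decomposition is:
Bags: B1 = {2, 3, 6}  B2 = {3, 5, 6}  B3 = {1, 2, 6}  B4 = {2, 3, 4}  B5 = {2, 3, 7}  B6 = {3, 6, 8}  B7 = {2, 3, 9}
Tree: B1–B2, B1–B3, B1–B4, B1–B5, B2–B6, B5–B7
The largest bag has 3 vertices, giving width 2; this decomposition certifies tw(G) ≤ 2. On the other hand G contains the 3-clique {1, 2, 6}. A clique must lie in a single bag of any decomposition, so no decomposition can have width below 2. The upper and lower bounds meet at 2, so that is the treewidth.

2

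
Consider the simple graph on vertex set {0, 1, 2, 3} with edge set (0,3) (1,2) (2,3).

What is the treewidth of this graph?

1

A width-1 tree decomposition is:
Bags: B1 = {2, 3}  B2 = {0, 3}  B3 = {1, 2}
Tree: B1–B2, B1–B3
Every bag has size at most 2, so the width is 2 − 1 = 1 and tw(G) ≤ 1. Any graph with an edge has treewidth ≥ 1, and G has the edge 2–3. Therefore the treewidth is 1.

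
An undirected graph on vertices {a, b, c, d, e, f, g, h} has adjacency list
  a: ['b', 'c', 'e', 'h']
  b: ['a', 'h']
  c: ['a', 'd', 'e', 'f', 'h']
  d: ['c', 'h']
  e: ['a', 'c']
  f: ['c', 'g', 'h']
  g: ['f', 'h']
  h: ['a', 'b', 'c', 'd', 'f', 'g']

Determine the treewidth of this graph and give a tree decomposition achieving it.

Treewidth 2.
One optimal decomposition is:
Bags: B1 = {a, c, h}  B2 = {c, d, h}  B3 = {c, f, h}  B4 = {f, g, h}  B5 = {a, c, e}  B6 = {a, b, h}
Tree: B1–B2, B2–B3, B3–B4, B1–B5, B1–B6

Each bag holds 3 vertices, so the decomposition has width 2, which upper-bounds the treewidth. Conversely, {a, c, e} is a clique of size 3, and the vertices of any clique must share a bag in every tree decomposition; so some bag has ≥ 3 vertices and tw(G) ≥ 2. The upper and lower bounds meet at 2, so that is the treewidth.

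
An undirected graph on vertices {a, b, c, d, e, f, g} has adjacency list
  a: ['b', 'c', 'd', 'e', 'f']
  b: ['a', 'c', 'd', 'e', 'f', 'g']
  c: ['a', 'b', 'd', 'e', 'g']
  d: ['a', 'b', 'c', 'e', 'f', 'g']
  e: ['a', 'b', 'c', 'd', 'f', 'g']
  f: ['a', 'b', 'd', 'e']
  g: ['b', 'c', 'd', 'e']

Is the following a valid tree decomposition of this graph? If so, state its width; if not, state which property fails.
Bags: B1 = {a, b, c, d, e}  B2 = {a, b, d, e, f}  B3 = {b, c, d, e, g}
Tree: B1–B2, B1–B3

Every vertex of G appears in some bag (union = {a, b, c, d, e, f, g}); every edge is covered by a bag; and for each vertex v the set of bags containing v is connected in the bag tree. The decomposition is therefore valid. The largest bag has 5 vertices, so the width is 4.

Yes; width 4.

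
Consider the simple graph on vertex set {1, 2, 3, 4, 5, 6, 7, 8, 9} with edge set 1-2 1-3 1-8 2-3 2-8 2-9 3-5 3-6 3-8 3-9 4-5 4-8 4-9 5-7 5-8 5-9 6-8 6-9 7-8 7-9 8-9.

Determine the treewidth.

3

A width-3 tree decomposition is:
Bags: B1 = {2, 3, 8, 9}  B2 = {3, 5, 8, 9}  B3 = {4, 5, 8, 9}  B4 = {5, 7, 8, 9}  B5 = {3, 6, 8, 9}  B6 = {1, 2, 3, 8}
Tree: B1–B2, B2–B3, B3–B4, B1–B5, B1–B6
Every bag has size at most 4, so the width is 4 − 1 = 3 and tw(G) ≤ 3. For the lower bound, the 4 vertices {1, 2, 3, 8} are pairwise adjacent, and any tree decomposition puts a clique entirely inside one bag — forcing width ≥ 3. Combining the bounds, tw(G) = 3.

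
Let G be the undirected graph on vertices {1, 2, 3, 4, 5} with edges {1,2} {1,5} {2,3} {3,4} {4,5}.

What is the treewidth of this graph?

2

A width-2 tree decomposition is:
Bags: B1 = {2, 3, 4}  B2 = {2, 4, 5}  B3 = {1, 2, 5}
Tree: B1–B2, B2–B3
Every bag has size at most 3, so the width is 3 − 1 = 2 and tw(G) ≤ 2. The edges 2–3–4–5–1–2 form a cycle, so G is not a tree and its treewidth is at least 2. Combining the bounds, tw(G) = 2.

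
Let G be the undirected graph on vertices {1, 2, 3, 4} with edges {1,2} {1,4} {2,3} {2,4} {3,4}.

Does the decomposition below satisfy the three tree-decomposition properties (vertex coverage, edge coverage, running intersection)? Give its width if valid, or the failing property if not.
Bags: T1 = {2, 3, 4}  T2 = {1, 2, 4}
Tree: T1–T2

Yes; width 2.

Checking the three conditions: (i) the bags cover all of {1, 2, 3, 4}; (ii) for each edge, some bag contains both endpoints; (iii) the bags containing any fixed vertex form a subtree. All hold, so the decomposition is valid with width 3 − 1 = 2.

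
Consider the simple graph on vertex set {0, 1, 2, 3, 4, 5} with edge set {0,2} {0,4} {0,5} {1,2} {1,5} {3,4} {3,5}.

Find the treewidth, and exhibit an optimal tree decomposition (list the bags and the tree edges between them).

Treewidth 2.
Bags: B1 = {1, 2, 5}  B2 = {0, 2, 5}  B3 = {0, 3, 5}  B4 = {0, 3, 4}
Tree: B1–B2, B2–B3, B3–B4

Each bag holds 3 vertices, so the decomposition has width 2, which upper-bounds the treewidth. Since 1–2–0–5–1 is a cycle in G, G is not acyclic. Forests are exactly the graphs of treewidth ≤ 1, so tw(G) ≥ 2. The upper and lower bounds meet at 2, so that is the treewidth.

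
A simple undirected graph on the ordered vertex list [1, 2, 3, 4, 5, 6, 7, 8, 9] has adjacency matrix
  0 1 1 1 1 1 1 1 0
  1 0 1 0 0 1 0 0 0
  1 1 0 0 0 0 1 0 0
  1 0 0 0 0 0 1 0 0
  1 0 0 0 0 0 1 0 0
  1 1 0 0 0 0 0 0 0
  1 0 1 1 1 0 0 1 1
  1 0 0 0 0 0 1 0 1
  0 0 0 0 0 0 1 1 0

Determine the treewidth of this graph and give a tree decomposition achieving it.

Treewidth 2.
Bags: B1 = {1, 2, 3}  B2 = {1, 3, 7}  B3 = {1, 7, 8}  B4 = {1, 4, 7}  B5 = {1, 2, 6}  B6 = {7, 8, 9}  B7 = {1, 5, 7}
Tree: B1–B2, B2–B3, B3–B4, B1–B5, B3–B6, B3–B7

The largest bag has 3 vertices, giving width 2; this decomposition certifies tw(G) ≤ 2. For the lower bound, the 3 vertices {1, 2, 3} are pairwise adjacent, and any tree decomposition puts a clique entirely inside one bag — forcing width ≥ 2. Hence tw(G) = 2 exactly.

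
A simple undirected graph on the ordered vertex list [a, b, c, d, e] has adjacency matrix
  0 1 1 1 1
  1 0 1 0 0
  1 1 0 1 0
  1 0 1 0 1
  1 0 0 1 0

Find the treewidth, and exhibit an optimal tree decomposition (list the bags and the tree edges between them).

Each bag holds 3 vertices, so the decomposition has width 2, which upper-bounds the treewidth. Conversely, {a, d, e} is a clique of size 3, and the vertices of any clique must share a bag in every tree decomposition; so some bag has ≥ 3 vertices and tw(G) ≥ 2. Combining the bounds, tw(G) = 2.

Treewidth 2.
Bags: B1 = {a, c, d}  B2 = {a, b, c}  B3 = {a, d, e}
Tree: B1–B2, B1–B3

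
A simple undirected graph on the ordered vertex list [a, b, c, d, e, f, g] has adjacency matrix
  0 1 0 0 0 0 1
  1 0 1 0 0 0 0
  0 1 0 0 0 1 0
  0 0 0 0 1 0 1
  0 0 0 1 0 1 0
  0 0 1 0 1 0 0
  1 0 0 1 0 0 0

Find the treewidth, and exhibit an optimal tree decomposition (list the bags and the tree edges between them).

Treewidth 2.
One such decomposition:
Bags: B1 = {a, b, c}  B2 = {a, c, f}  B3 = {a, e, f}  B4 = {a, d, e}  B5 = {a, d, g}
Tree: B1–B2, B2–B3, B3–B4, B4–B5

Each bag holds 3 vertices, so the decomposition has width 2, which upper-bounds the treewidth. Since a–b–c–f–e–d–g–a is a cycle in G, G is not acyclic. Forests are exactly the graphs of treewidth ≤ 1, so tw(G) ≥ 2. Therefore the treewidth is 2.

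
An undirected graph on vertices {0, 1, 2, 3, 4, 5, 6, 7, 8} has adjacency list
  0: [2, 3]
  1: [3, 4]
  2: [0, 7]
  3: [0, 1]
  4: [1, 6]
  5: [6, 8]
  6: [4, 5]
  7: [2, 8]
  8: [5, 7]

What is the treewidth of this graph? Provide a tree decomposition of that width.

Treewidth 2.
One such decomposition:
Bags: B1 = {0, 2, 3}  B2 = {1, 2, 3}  B3 = {1, 2, 4}  B4 = {2, 4, 6}  B5 = {2, 5, 6}  B6 = {2, 5, 8}  B7 = {2, 7, 8}
Tree: B1–B2, B2–B3, B3–B4, B4–B5, B5–B6, B6–B7

Every bag has size at most 3, so the width is 3 − 1 = 2 and tw(G) ≤ 2. The edges 2–0–3–1–4–6–5–8–7–2 form a cycle, so G is not a tree and its treewidth is at least 2. Combining the bounds, tw(G) = 2.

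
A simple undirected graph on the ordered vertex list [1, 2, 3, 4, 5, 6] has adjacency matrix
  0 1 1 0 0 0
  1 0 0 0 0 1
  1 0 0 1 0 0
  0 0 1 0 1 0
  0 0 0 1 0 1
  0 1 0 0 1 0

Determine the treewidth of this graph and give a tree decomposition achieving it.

Treewidth 2.
Bags: B1 = {1, 2, 6}  B2 = {1, 3, 6}  B3 = {3, 4, 6}  B4 = {4, 5, 6}
Tree: B1–B2, B2–B3, B3–B4

The largest bag has 3 vertices, giving width 2; this decomposition certifies tw(G) ≤ 2. The edges 6–2–1–3–4–5–6 form a cycle, so G is not a tree and its treewidth is at least 2. Hence tw(G) = 2 exactly.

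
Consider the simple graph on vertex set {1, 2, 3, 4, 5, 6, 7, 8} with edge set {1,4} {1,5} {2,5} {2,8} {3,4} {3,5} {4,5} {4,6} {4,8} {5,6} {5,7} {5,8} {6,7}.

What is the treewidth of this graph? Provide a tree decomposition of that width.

Each bag holds 3 vertices, so the decomposition has width 2, which upper-bounds the treewidth. Conversely, {2, 5, 8} is a clique of size 3, and the vertices of any clique must share a bag in every tree decomposition; so some bag has ≥ 3 vertices and tw(G) ≥ 2. The upper and lower bounds meet at 2, so that is the treewidth.

Treewidth 2.
One such decomposition:
Bags: B1 = {4, 5, 8}  B2 = {3, 4, 5}  B3 = {1, 4, 5}  B4 = {2, 5, 8}  B5 = {4, 5, 6}  B6 = {5, 6, 7}
Tree: B1–B2, B2–B3, B1–B4, B1–B5, B5–B6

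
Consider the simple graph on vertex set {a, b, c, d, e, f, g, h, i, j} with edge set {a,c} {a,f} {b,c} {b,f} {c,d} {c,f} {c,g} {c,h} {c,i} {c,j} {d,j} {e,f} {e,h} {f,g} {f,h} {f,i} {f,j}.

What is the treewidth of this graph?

2

A width-2 tree decomposition is:
Bags: B1 = {c, f, g}  B2 = {c, f, h}  B3 = {c, f, j}  B4 = {c, d, j}  B5 = {e, f, h}  B6 = {b, c, f}  B7 = {a, c, f}  B8 = {c, f, i}
Tree: B1–B2, B2–B3, B3–B4, B2–B5, B3–B6, B1–B7, B7–B8
Every bag has size at most 3, so the width is 3 − 1 = 2 and tw(G) ≤ 2. Conversely, {c, d, j} is a clique of size 3, and the vertices of any clique must share a bag in every tree decomposition; so some bag has ≥ 3 vertices and tw(G) ≥ 2. Combining the bounds, tw(G) = 2.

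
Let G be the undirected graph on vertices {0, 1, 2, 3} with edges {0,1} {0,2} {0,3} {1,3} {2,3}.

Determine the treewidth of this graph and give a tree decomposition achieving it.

Treewidth 2.
Bags: B1 = {0, 2, 3}  B2 = {0, 1, 3}
Tree: B1–B2

The largest bag has 3 vertices, giving width 2; this decomposition certifies tw(G) ≤ 2. On the other hand G contains the 3-clique {0, 1, 3}. A clique must lie in a single bag of any decomposition, so no decomposition can have width below 2. Therefore the treewidth is 2.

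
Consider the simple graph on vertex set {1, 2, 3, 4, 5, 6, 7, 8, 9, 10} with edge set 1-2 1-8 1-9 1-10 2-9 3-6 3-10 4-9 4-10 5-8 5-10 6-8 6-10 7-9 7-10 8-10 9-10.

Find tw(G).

2

A width-2 tree decomposition is:
Bags: B1 = {1, 9, 10}  B2 = {1, 2, 9}  B3 = {1, 8, 10}  B4 = {6, 8, 10}  B5 = {7, 9, 10}  B6 = {4, 9, 10}  B7 = {3, 6, 10}  B8 = {5, 8, 10}
Tree: B1–B2, B1–B3, B3–B4, B1–B5, B1–B6, B4–B7, B3–B8
Each bag holds 3 vertices, so the decomposition has width 2, which upper-bounds the treewidth. On the other hand G contains the 3-clique {1, 2, 9}. A clique must lie in a single bag of any decomposition, so no decomposition can have width below 2. Hence tw(G) = 2 exactly.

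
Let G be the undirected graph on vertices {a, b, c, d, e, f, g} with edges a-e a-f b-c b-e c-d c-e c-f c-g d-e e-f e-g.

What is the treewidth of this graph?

A width-2 tree decomposition is:
Bags: B1 = {c, e, f}  B2 = {c, d, e}  B3 = {c, e, g}  B4 = {a, e, f}  B5 = {b, c, e}
Tree: B1–B2, B1–B3, B1–B4, B1–B5
Every bag has size at most 3, so the width is 3 − 1 = 2 and tw(G) ≤ 2. For the lower bound, the 3 vertices {c, d, e} are pairwise adjacent, and any tree decomposition puts a clique entirely inside one bag — forcing width ≥ 2. Therefore the treewidth is 2.

2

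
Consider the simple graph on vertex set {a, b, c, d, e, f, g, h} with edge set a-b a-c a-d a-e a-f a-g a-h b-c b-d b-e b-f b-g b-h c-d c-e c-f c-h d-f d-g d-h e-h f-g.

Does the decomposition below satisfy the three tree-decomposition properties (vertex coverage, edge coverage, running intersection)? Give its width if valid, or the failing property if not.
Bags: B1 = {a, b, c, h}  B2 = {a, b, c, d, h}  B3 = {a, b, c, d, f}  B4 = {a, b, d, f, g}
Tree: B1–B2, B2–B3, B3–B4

A tree decomposition must satisfy three properties: every vertex lies in some bag; for every edge, both endpoints lie together in some bag; and for every vertex, the bags containing it form a connected subtree. Here vertex e appears in no bag, so the decomposition is invalid.

No — vertex e appears in no bag.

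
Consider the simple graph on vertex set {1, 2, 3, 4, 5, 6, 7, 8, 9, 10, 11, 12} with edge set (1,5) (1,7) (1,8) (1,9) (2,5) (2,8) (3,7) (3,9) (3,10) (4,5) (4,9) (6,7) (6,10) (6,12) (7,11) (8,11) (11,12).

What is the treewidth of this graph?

A width-3 tree decomposition is:
Bags: B1 = {2, 4, 5, 9}  B2 = {1, 2, 5, 9}  B3 = {1, 2, 8, 9}  B4 = {1, 3, 8, 9}  B5 = {1, 3, 7, 8}  B6 = {3, 7, 8, 11}  B7 = {3, 7, 10, 11}  B8 = {6, 7, 10, 11}  B9 = {6, 10, 11, 12}
Tree: B1–B2, B2–B3, B3–B4, B4–B5, B5–B6, B6–B7, B7–B8, B8–B9
Every bag has size at most 4, so the width is 4 − 1 = 3 and tw(G) ≤ 3. For the lower bound: the 4 vertex sets {2,4,5}, {9}, {1}, {3,7,8,11} are disjoint, each induces a connected subgraph, and every pair is joined by at least one edge of G. Contracting each set to a single vertex therefore yields K_{4} as a minor, and since treewidth is minor-monotone, tw(G) ≥ tw(K_{4}) = 3. Hence tw(G) = 3 exactly.

3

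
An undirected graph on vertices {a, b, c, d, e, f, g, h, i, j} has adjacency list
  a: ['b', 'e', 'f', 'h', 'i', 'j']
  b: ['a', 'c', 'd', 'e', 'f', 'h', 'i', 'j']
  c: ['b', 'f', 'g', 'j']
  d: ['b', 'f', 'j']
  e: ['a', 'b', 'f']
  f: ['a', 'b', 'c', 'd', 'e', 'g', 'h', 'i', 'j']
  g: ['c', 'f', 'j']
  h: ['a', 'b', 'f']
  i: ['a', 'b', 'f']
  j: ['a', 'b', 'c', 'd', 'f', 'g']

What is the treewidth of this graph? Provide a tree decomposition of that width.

The largest bag has 4 vertices, giving width 3; this decomposition certifies tw(G) ≤ 3. On the other hand G contains the 4-clique {c, f, g, j}. A clique must lie in a single bag of any decomposition, so no decomposition can have width below 3. Combining the bounds, tw(G) = 3.

Treewidth 3.
One such decomposition:
Bags: B1 = {b, c, f, j}  B2 = {a, b, f, j}  B3 = {a, b, f, i}  B4 = {c, f, g, j}  B5 = {b, d, f, j}  B6 = {a, b, f, h}  B7 = {a, b, e, f}
Tree: B1–B2, B2–B3, B1–B4, B1–B5, B2–B6, B6–B7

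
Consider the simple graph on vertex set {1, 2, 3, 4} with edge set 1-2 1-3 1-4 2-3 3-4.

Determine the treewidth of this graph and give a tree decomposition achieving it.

Treewidth 2.
One optimal decomposition is:
Bags: B1 = {1, 3, 4}  B2 = {1, 2, 3}
Tree: B1–B2

Every bag has size at most 3, so the width is 3 − 1 = 2 and tw(G) ≤ 2. For the lower bound, the 3 vertices {1, 2, 3} are pairwise adjacent, and any tree decomposition puts a clique entirely inside one bag — forcing width ≥ 2. Therefore the treewidth is 2.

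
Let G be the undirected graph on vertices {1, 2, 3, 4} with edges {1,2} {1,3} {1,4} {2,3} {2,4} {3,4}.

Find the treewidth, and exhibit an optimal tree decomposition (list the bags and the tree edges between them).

Treewidth 3.
One optimal decomposition is:
Bags: B1 = {1, 2, 3, 4}
Tree: (single bag)

A single bag containing all 4 vertices is trivially a valid decomposition of width 3. On the other hand G contains the 4-clique {1, 2, 3, 4}. A clique must lie in a single bag of any decomposition, so no decomposition can have width below 3. Therefore the treewidth is 3.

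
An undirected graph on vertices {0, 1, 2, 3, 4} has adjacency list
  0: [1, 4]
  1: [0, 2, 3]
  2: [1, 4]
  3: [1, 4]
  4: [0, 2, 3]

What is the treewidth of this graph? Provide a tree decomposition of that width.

Treewidth 2.
One optimal decomposition is:
Bags: B1 = {1, 3, 4}  B2 = {0, 1, 4}  B3 = {1, 2, 4}
Tree: B1–B2, B2–B3

The largest bag has 3 vertices, giving width 2; this decomposition certifies tw(G) ≤ 2. For the lower bound, G contains the cycle 1–3–4–0–1, so G is not a forest; only forests have treewidth ≤ 1, hence tw(G) ≥ 2. Combining the bounds, tw(G) = 2.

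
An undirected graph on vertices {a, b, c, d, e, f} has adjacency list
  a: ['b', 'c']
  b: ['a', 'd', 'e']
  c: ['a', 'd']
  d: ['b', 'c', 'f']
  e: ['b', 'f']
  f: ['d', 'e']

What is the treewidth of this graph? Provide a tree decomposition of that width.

Treewidth 2.
One such decomposition:
Bags: B1 = {a, b, c}  B2 = {b, c, d}  B3 = {b, d, e}  B4 = {d, e, f}
Tree: B1–B2, B2–B3, B3–B4

Every bag has size at most 3, so the width is 3 − 1 = 2 and tw(G) ≤ 2. For the lower bound, G contains the cycle a–c–d–b–a, so G is not a forest; only forests have treewidth ≤ 1, hence tw(G) ≥ 2. Combining the bounds, tw(G) = 2.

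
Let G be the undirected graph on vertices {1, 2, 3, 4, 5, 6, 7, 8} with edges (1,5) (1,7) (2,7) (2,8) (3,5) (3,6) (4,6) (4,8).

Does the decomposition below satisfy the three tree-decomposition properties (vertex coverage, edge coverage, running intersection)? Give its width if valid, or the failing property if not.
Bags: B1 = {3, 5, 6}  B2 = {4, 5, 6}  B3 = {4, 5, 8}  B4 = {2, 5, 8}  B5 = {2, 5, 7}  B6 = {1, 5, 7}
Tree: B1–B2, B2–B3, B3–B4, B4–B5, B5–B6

Every vertex of G appears in some bag (union = {1, 2, 3, 4, 5, 6, 7, 8}); every edge is covered by a bag; and for each vertex v the set of bags containing v is connected in the bag tree. The decomposition is therefore valid. The largest bag has 3 vertices, so the width is 2.

Yes; width 2.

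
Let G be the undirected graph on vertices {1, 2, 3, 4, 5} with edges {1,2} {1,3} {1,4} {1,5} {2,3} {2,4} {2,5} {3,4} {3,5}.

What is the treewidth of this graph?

A width-3 tree decomposition is:
Bags: B1 = {1, 2, 3, 4}  B2 = {1, 2, 3, 5}
Tree: B1–B2
The largest bag has 4 vertices, giving width 3; this decomposition certifies tw(G) ≤ 3. Conversely, {1, 2, 3, 4} is a clique of size 4, and the vertices of any clique must share a bag in every tree decomposition; so some bag has ≥ 4 vertices and tw(G) ≥ 3. The upper and lower bounds meet at 3, so that is the treewidth.

3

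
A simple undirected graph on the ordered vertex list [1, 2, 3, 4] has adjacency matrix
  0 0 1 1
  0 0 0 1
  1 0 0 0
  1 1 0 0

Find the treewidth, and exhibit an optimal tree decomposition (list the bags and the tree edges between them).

Treewidth 1.
Bags: B1 = {2, 4}  B2 = {1, 4}  B3 = {1, 3}
Tree: B1–B2, B2–B3

Every bag has size at most 2, so the width is 2 − 1 = 1 and tw(G) ≤ 1. Since G has at least one edge (e.g. 2–4), it is not an edgeless graph, so tw(G) ≥ 1. Combining the bounds, tw(G) = 1.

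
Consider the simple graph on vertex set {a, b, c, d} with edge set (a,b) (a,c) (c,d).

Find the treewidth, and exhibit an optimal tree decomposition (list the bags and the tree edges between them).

Every bag has size at most 2, so the width is 2 − 1 = 1 and tw(G) ≤ 1. Any graph with an edge has treewidth ≥ 1, and G has the edge a–c. The upper and lower bounds meet at 1, so that is the treewidth.

Treewidth 1.
One optimal decomposition is:
Bags: B1 = {a, c}  B2 = {c, d}  B3 = {a, b}
Tree: B1–B2, B1–B3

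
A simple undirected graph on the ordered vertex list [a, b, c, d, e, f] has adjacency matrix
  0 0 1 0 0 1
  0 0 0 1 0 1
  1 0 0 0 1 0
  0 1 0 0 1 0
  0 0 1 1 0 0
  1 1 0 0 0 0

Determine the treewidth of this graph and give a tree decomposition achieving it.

Treewidth 2.
One such decomposition:
Bags: B1 = {c, d, e}  B2 = {a, c, d}  B3 = {a, d, f}  B4 = {b, d, f}
Tree: B1–B2, B2–B3, B3–B4

Each bag holds 3 vertices, so the decomposition has width 2, which upper-bounds the treewidth. Since d–e–c–a–f–b–d is a cycle in G, G is not acyclic. Forests are exactly the graphs of treewidth ≤ 1, so tw(G) ≥ 2. Hence tw(G) = 2 exactly.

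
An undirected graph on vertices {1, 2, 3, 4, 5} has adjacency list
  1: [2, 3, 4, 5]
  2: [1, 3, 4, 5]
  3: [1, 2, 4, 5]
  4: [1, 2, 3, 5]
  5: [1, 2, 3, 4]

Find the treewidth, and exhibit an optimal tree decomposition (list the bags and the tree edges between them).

With just one bag of size 5, the width is 5 − 1 = 4, so tw(G) ≤ 4. Conversely, {1, 2, 3, 4, 5} is a clique of size 5, and the vertices of any clique must share a bag in every tree decomposition; so some bag has ≥ 5 vertices and tw(G) ≥ 4. Hence tw(G) = 4 exactly.

Treewidth 4.
One such decomposition:
Bags: B1 = {1, 2, 3, 4, 5}
Tree: (single bag)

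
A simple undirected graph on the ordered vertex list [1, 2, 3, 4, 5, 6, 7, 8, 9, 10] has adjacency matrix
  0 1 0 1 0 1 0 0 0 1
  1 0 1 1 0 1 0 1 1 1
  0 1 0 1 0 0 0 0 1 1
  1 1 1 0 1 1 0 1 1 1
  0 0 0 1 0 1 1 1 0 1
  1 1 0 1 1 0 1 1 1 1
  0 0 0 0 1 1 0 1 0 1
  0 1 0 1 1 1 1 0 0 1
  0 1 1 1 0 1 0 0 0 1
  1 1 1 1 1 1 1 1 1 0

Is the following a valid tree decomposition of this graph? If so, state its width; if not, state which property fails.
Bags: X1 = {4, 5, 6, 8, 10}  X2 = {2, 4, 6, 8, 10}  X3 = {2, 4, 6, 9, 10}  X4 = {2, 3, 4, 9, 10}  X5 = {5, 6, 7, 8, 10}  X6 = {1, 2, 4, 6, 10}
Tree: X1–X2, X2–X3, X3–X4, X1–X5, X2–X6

Yes; width 4.

Every vertex of G appears in some bag (union = {1, 2, 3, 4, 5, 6, 7, 8, 9, 10}); every edge is covered by a bag; and for each vertex v the set of bags containing v is connected in the bag tree. The decomposition is therefore valid. The largest bag has 5 vertices, so the width is 4.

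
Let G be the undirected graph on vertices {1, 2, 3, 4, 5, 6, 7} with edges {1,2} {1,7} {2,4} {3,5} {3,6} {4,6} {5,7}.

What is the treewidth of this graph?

2

A width-2 tree decomposition is:
Bags: B1 = {3, 5, 6}  B2 = {5, 6, 7}  B3 = {1, 6, 7}  B4 = {1, 2, 6}  B5 = {2, 4, 6}
Tree: B1–B2, B2–B3, B3–B4, B4–B5
The largest bag has 3 vertices, giving width 2; this decomposition certifies tw(G) ≤ 2. For the lower bound, G contains the cycle 6–3–5–7–1–2–4–6, so G is not a forest; only forests have treewidth ≤ 1, hence tw(G) ≥ 2. Combining the bounds, tw(G) = 2.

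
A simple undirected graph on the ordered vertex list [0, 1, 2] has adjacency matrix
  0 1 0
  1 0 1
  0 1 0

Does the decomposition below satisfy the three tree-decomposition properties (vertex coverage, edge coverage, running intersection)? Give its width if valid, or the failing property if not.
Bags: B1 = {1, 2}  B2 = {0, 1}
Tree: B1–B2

Yes; width 1.

Checking the three conditions: (i) the bags cover all of {0, 1, 2}; (ii) for each edge, some bag contains both endpoints; (iii) the bags containing any fixed vertex form a subtree. All hold, so the decomposition is valid with width 2 − 1 = 1.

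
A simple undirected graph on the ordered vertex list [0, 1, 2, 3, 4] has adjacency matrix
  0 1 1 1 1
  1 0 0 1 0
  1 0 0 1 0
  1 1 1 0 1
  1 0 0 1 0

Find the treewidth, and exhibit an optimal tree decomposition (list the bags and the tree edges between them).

Every bag has size at most 3, so the width is 3 − 1 = 2 and tw(G) ≤ 2. For the lower bound, the 3 vertices {0, 1, 3} are pairwise adjacent, and any tree decomposition puts a clique entirely inside one bag — forcing width ≥ 2. The upper and lower bounds meet at 2, so that is the treewidth.

Treewidth 2.
Bags: B1 = {0, 1, 3}  B2 = {0, 3, 4}  B3 = {0, 2, 3}
Tree: B1–B2, B2–B3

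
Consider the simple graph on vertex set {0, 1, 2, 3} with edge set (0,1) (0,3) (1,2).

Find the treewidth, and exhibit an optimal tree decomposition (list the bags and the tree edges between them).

Every bag has size at most 2, so the width is 2 − 1 = 1 and tw(G) ≤ 1. Since G has at least one edge (e.g. 3–0), it is not an edgeless graph, so tw(G) ≥ 1. Hence tw(G) = 1 exactly.

Treewidth 1.
One such decomposition:
Bags: B1 = {0, 3}  B2 = {0, 1}  B3 = {1, 2}
Tree: B1–B2, B2–B3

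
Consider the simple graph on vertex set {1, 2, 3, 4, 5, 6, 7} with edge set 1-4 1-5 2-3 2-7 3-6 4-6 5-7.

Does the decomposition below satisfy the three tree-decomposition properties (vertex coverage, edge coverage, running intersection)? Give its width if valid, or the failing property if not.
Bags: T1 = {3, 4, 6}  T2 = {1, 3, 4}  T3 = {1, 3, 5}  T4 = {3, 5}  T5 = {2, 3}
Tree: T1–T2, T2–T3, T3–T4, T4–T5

A tree decomposition must satisfy three properties: every vertex lies in some bag; for every edge, both endpoints lie together in some bag; and for every vertex, the bags containing it form a connected subtree. Here vertex 7 appears in no bag, so the decomposition is invalid.

No — vertex 7 appears in no bag.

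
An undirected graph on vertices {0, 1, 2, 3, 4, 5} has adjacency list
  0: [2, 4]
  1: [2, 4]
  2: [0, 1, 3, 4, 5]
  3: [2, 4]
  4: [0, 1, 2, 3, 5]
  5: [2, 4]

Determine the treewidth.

A width-2 tree decomposition is:
Bags: B1 = {1, 2, 4}  B2 = {2, 3, 4}  B3 = {0, 2, 4}  B4 = {2, 4, 5}
Tree: B1–B2, B2–B3, B1–B4
The largest bag has 3 vertices, giving width 2; this decomposition certifies tw(G) ≤ 2. For the lower bound, the 3 vertices {0, 2, 4} are pairwise adjacent, and any tree decomposition puts a clique entirely inside one bag — forcing width ≥ 2. Hence tw(G) = 2 exactly.

2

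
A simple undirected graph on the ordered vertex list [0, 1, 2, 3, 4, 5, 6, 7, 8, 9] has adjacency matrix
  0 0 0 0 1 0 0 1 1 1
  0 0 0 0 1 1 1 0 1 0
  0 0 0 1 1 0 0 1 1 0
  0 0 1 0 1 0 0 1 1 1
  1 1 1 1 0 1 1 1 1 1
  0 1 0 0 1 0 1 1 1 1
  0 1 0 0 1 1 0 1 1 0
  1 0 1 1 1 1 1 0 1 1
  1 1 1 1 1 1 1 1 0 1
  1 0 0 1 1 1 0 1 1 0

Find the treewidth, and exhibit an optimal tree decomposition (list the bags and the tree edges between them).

Treewidth 4.
One optimal decomposition is:
Bags: B1 = {0, 4, 7, 8, 9}  B2 = {4, 5, 7, 8, 9}  B3 = {3, 4, 7, 8, 9}  B4 = {4, 5, 6, 7, 8}  B5 = {2, 3, 4, 7, 8}  B6 = {1, 4, 5, 6, 8}
Tree: B1–B2, B2–B3, B2–B4, B3–B5, B4–B6

Each bag holds 5 vertices, so the decomposition has width 4, which upper-bounds the treewidth. Conversely, {1, 4, 5, 6, 8} is a clique of size 5, and the vertices of any clique must share a bag in every tree decomposition; so some bag has ≥ 5 vertices and tw(G) ≥ 4. Combining the bounds, tw(G) = 4.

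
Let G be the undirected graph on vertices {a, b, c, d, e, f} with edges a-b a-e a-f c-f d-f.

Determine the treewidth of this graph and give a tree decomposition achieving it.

The largest bag has 2 vertices, giving width 1; this decomposition certifies tw(G) ≤ 1. Any graph with an edge has treewidth ≥ 1, and G has the edge a–e. Combining the bounds, tw(G) = 1.

Treewidth 1.
Bags: B1 = {a, e}  B2 = {a, f}  B3 = {d, f}  B4 = {a, b}  B5 = {c, f}
Tree: B1–B2, B2–B3, B1–B4, B3–B5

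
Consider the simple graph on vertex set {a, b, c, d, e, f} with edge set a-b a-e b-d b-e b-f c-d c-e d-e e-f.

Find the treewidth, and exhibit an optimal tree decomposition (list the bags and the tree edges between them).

Each bag holds 3 vertices, so the decomposition has width 2, which upper-bounds the treewidth. Conversely, {c, d, e} is a clique of size 3, and the vertices of any clique must share a bag in every tree decomposition; so some bag has ≥ 3 vertices and tw(G) ≥ 2. The upper and lower bounds meet at 2, so that is the treewidth.

Treewidth 2.
Bags: B1 = {a, b, e}  B2 = {b, e, f}  B3 = {b, d, e}  B4 = {c, d, e}
Tree: B1–B2, B2–B3, B3–B4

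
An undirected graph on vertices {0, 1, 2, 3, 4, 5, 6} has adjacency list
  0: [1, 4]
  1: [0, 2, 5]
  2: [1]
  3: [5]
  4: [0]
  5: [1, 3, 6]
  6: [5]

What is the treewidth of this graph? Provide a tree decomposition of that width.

Each bag holds 2 vertices, so the decomposition has width 1, which upper-bounds the treewidth. Since G has at least one edge (e.g. 1–0), it is not an edgeless graph, so tw(G) ≥ 1. Therefore the treewidth is 1.

Treewidth 1.
One such decomposition:
Bags: B1 = {0, 1}  B2 = {1, 2}  B3 = {1, 5}  B4 = {3, 5}  B5 = {5, 6}  B6 = {0, 4}
Tree: B1–B2, B2–B3, B3–B4, B4–B5, B1–B6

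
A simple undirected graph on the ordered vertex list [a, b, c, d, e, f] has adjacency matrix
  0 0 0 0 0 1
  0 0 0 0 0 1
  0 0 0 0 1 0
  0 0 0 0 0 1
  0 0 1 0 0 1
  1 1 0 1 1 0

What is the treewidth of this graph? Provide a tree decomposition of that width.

Treewidth 1.
One optimal decomposition is:
Bags: B1 = {d, f}  B2 = {b, f}  B3 = {e, f}  B4 = {c, e}  B5 = {a, f}
Tree: B1–B2, B1–B3, B3–B4, B2–B5

Every bag has size at most 2, so the width is 2 − 1 = 1 and tw(G) ≤ 1. Since G has at least one edge (e.g. f–d), it is not an edgeless graph, so tw(G) ≥ 1. The upper and lower bounds meet at 1, so that is the treewidth.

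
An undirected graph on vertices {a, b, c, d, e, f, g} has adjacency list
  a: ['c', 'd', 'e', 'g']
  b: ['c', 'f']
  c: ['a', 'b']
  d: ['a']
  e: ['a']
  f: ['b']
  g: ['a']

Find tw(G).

A width-1 tree decomposition is:
Bags: B1 = {a, c}  B2 = {a, g}  B3 = {a, d}  B4 = {b, c}  B5 = {a, e}  B6 = {b, f}
Tree: B1–B2, B2–B3, B1–B4, B3–B5, B4–B6
The largest bag has 2 vertices, giving width 1; this decomposition certifies tw(G) ≤ 1. G has an edge, so its treewidth is at least 1. Hence tw(G) = 1 exactly.

1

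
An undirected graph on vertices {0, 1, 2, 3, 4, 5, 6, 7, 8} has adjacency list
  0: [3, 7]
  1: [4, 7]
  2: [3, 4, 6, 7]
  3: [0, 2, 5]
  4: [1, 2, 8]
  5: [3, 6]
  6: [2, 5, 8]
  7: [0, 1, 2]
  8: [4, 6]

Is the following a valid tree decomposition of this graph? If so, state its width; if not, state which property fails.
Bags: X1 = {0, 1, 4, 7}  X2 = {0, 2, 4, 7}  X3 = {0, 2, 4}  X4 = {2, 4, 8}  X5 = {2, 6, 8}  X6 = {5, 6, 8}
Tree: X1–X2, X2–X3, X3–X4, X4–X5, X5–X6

No — vertex 3 appears in no bag.

A tree decomposition must satisfy three properties: every vertex lies in some bag; for every edge, both endpoints lie together in some bag; and for every vertex, the bags containing it form a connected subtree. Here vertex 3 appears in no bag, so the decomposition is invalid.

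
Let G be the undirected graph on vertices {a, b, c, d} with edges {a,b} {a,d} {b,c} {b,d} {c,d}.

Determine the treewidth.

2

A width-2 tree decomposition is:
Bags: B1 = {b, c, d}  B2 = {a, b, d}
Tree: B1–B2
The largest bag has 3 vertices, giving width 2; this decomposition certifies tw(G) ≤ 2. On the other hand G contains the 3-clique {b, c, d}. A clique must lie in a single bag of any decomposition, so no decomposition can have width below 2. Therefore the treewidth is 2.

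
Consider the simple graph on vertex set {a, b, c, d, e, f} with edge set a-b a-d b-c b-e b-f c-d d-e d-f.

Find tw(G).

A width-2 tree decomposition is:
Bags: B1 = {b, d, f}  B2 = {b, d, e}  B3 = {a, b, d}  B4 = {b, c, d}
Tree: B1–B2, B2–B3, B3–B4
The largest bag has 3 vertices, giving width 2; this decomposition certifies tw(G) ≤ 2. The edges d–f–b–e–d form a cycle, so G is not a tree and its treewidth is at least 2. The upper and lower bounds meet at 2, so that is the treewidth.

2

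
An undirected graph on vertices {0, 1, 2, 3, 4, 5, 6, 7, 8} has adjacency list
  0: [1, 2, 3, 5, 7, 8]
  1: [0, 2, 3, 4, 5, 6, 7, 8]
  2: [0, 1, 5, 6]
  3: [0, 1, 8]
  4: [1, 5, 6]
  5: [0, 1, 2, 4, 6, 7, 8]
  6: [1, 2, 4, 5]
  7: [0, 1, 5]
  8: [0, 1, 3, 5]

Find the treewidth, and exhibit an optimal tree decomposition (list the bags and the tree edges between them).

Every bag has size at most 4, so the width is 4 − 1 = 3 and tw(G) ≤ 3. Conversely, {0, 1, 3, 8} is a clique of size 4, and the vertices of any clique must share a bag in every tree decomposition; so some bag has ≥ 4 vertices and tw(G) ≥ 3. The upper and lower bounds meet at 3, so that is the treewidth.

Treewidth 3.
Bags: B1 = {0, 1, 2, 5}  B2 = {1, 2, 5, 6}  B3 = {0, 1, 5, 8}  B4 = {1, 4, 5, 6}  B5 = {0, 1, 3, 8}  B6 = {0, 1, 5, 7}
Tree: B1–B2, B1–B3, B2–B4, B3–B5, B3–B6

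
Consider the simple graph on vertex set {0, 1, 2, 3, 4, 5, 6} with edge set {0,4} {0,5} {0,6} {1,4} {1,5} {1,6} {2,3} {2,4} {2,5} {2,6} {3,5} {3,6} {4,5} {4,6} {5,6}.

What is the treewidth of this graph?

3

A width-3 tree decomposition is:
Bags: B1 = {2, 4, 5, 6}  B2 = {0, 4, 5, 6}  B3 = {1, 4, 5, 6}  B4 = {2, 3, 5, 6}
Tree: B1–B2, B1–B3, B1–B4
The largest bag has 4 vertices, giving width 3; this decomposition certifies tw(G) ≤ 3. On the other hand G contains the 4-clique {2, 3, 5, 6}. A clique must lie in a single bag of any decomposition, so no decomposition can have width below 3. Hence tw(G) = 3 exactly.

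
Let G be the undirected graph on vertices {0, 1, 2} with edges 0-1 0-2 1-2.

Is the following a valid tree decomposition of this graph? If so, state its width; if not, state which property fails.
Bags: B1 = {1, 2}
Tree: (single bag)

A tree decomposition must satisfy three properties: every vertex lies in some bag; for every edge, both endpoints lie together in some bag; and for every vertex, the bags containing it form a connected subtree. Here vertex 0 appears in no bag, so the decomposition is invalid.

No — vertex 0 appears in no bag.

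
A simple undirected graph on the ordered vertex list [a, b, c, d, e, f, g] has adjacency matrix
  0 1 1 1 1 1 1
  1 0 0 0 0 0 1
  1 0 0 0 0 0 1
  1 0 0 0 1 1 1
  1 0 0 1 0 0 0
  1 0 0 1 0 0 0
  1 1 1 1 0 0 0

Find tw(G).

2

A width-2 tree decomposition is:
Bags: B1 = {a, b, g}  B2 = {a, d, g}  B3 = {a, d, e}  B4 = {a, d, f}  B5 = {a, c, g}
Tree: B1–B2, B2–B3, B2–B4, B1–B5
The largest bag has 3 vertices, giving width 2; this decomposition certifies tw(G) ≤ 2. Conversely, {a, d, g} is a clique of size 3, and the vertices of any clique must share a bag in every tree decomposition; so some bag has ≥ 3 vertices and tw(G) ≥ 2. Hence tw(G) = 2 exactly.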